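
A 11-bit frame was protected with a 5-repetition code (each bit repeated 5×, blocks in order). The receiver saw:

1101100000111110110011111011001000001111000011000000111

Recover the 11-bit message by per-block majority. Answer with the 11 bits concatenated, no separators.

Block 1 (11011): 4 ones → 1
Block 2 (00000): 0 ones → 0
Block 3 (11111): 5 ones → 1
Block 4 (01100): 2 ones → 0
Block 5 (11111): 5 ones → 1
Block 6 (01100): 2 ones → 0
Block 7 (10000): 1 one → 0
Block 8 (01111): 4 ones → 1
Block 9 (00001): 1 one → 0
Block 10 (10000): 1 one → 0
Block 11 (00111): 3 ones → 1

10101001001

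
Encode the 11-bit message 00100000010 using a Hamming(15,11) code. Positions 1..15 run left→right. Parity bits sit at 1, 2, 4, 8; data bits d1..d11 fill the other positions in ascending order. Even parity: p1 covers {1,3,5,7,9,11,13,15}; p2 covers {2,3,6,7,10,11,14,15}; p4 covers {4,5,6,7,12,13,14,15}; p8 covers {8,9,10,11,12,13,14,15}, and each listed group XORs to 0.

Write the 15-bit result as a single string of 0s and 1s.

Place data at non-parity positions: p1 p2 0 p4 0 1 0 p8 0 0 0 0 0 1 0
p1 (pos 1,3,5,7,9,11,13,15): XOR of data positions = 0⊕0⊕0⊕0⊕0⊕0⊕0 = 0
p2 (pos 2,3,6,7,10,11,14,15): XOR of data positions = 0⊕1⊕0⊕0⊕0⊕1⊕0 = 0
p4 (pos 4,5,6,7,12,13,14,15): XOR of data positions = 0⊕1⊕0⊕0⊕0⊕1⊕0 = 0
p8 (pos 8,9,10,11,12,13,14,15): XOR of data positions = 0⊕0⊕0⊕0⊕0⊕1⊕0 = 1
Codeword: 000001010000010

000001010000010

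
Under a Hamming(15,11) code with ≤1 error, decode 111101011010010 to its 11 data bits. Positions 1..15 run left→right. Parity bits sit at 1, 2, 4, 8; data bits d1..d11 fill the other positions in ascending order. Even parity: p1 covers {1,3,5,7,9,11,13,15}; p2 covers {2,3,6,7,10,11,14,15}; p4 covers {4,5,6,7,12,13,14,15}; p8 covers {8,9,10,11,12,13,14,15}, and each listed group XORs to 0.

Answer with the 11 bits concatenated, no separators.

s1 (pos 1,3,5,7,9,11,13,15): 1⊕1⊕0⊕0⊕1⊕1⊕0⊕0 = 0
s2 (pos 2,3,6,7,10,11,14,15): 1⊕1⊕1⊕0⊕0⊕1⊕1⊕0 = 1
s4 (pos 4,5,6,7,12,13,14,15): 1⊕0⊕1⊕0⊕0⊕0⊕1⊕0 = 1
s8 (pos 8,9,10,11,12,13,14,15): 1⊕1⊕0⊕1⊕0⊕0⊕1⊕0 = 0
Syndrome s8…s1 = 0110 → error at position 6.
Flip position 6: 111101011010010 → 111100011010010
Read data bits from positions 3,5,6,7,9,10,11,12,13,14,15: 10001010010

10001010010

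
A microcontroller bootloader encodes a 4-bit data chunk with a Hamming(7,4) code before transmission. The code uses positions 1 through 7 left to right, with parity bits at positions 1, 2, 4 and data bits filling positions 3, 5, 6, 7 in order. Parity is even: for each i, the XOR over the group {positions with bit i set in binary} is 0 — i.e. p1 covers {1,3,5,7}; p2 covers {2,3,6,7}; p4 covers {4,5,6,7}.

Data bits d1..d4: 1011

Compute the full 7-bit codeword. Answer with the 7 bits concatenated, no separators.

Place data at non-parity positions: p1 p2 1 p4 0 1 1
p1 (pos 1,3,5,7): XOR of data positions = 1⊕0⊕1 = 0
p2 (pos 2,3,6,7): XOR of data positions = 1⊕1⊕1 = 1
p4 (pos 4,5,6,7): XOR of data positions = 0⊕1⊕1 = 0
Codeword: 0110011

0110011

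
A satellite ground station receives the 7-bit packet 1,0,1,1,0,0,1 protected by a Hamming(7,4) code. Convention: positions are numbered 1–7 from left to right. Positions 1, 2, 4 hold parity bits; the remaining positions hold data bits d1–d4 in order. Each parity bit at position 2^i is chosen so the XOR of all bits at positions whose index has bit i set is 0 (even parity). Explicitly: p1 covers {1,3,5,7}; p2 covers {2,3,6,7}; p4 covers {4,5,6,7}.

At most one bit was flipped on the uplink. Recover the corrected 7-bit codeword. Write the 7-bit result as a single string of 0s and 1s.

s1 (pos 1,3,5,7): 1⊕1⊕0⊕1 = 1
s2 (pos 2,3,6,7): 0⊕1⊕0⊕1 = 0
s4 (pos 4,5,6,7): 1⊕0⊕0⊕1 = 0
Syndrome s4…s1 = 001 → error at position 1.
Flip position 1: 1011001 → 0011001

0011001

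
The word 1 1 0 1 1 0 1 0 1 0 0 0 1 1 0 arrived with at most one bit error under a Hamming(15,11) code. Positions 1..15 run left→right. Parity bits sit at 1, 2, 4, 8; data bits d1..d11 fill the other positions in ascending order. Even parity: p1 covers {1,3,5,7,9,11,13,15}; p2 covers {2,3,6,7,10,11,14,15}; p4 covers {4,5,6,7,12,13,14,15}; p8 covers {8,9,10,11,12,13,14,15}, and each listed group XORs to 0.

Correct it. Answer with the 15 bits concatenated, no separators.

s1 (pos 1,3,5,7,9,11,13,15): 1⊕0⊕1⊕1⊕1⊕0⊕1⊕0 = 1
s2 (pos 2,3,6,7,10,11,14,15): 1⊕0⊕0⊕1⊕0⊕0⊕1⊕0 = 1
s4 (pos 4,5,6,7,12,13,14,15): 1⊕1⊕0⊕1⊕0⊕1⊕1⊕0 = 1
s8 (pos 8,9,10,11,12,13,14,15): 0⊕1⊕0⊕0⊕0⊕1⊕1⊕0 = 1
Syndrome s8…s1 = 1111 → error at position 15.
Flip position 15: 110110101000110 → 110110101000111

110110101000111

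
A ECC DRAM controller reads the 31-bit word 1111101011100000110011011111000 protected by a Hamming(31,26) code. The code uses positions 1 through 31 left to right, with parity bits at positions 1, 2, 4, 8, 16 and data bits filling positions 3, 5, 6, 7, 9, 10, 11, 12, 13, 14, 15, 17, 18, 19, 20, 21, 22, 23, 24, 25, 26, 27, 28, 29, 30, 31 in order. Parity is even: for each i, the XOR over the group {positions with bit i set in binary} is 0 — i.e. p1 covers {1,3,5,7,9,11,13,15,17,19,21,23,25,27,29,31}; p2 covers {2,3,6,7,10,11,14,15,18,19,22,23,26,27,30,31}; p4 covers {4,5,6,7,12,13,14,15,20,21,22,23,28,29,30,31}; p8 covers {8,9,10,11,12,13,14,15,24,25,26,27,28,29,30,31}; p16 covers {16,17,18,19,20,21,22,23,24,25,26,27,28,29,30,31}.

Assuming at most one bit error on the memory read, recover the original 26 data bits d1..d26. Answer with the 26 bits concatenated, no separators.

11011110000100011011111000

s1 (pos 1,3,5,7,9,11,13,15,17,19,21,23,25,27,29,31): 1⊕1⊕1⊕1⊕1⊕1⊕0⊕0⊕1⊕0⊕1⊕0⊕1⊕1⊕0⊕0 = 0
s2 (pos 2,3,6,7,10,11,14,15,18,19,22,23,26,27,30,31): 1⊕1⊕0⊕1⊕1⊕1⊕0⊕0⊕1⊕0⊕1⊕0⊕1⊕1⊕0⊕0 = 1
s4 (pos 4,5,6,7,12,13,14,15,20,21,22,23,28,29,30,31): 1⊕1⊕0⊕1⊕0⊕0⊕0⊕0⊕0⊕1⊕1⊕0⊕1⊕0⊕0⊕0 = 0
s8 (pos 8,9,10,11,12,13,14,15,24,25,26,27,28,29,30,31): 0⊕1⊕1⊕1⊕0⊕0⊕0⊕0⊕1⊕1⊕1⊕1⊕1⊕0⊕0⊕0 = 0
s16 (pos 16,17,18,19,20,21,22,23,24,25,26,27,28,29,30,31): 0⊕1⊕1⊕0⊕0⊕1⊕1⊕0⊕1⊕1⊕1⊕1⊕1⊕0⊕0⊕0 = 1
Syndrome s16…s1 = 10010 → error at position 18.
Flip position 18: 1111101011100000110011011111000 → 1111101011100000100011011111000
Read data bits from positions 3,5,6,7,9,10,11,12,13,14,15,17,18,19,20,21,22,23,24,25,26,27,28,29,30,31: 11011110000100011011111000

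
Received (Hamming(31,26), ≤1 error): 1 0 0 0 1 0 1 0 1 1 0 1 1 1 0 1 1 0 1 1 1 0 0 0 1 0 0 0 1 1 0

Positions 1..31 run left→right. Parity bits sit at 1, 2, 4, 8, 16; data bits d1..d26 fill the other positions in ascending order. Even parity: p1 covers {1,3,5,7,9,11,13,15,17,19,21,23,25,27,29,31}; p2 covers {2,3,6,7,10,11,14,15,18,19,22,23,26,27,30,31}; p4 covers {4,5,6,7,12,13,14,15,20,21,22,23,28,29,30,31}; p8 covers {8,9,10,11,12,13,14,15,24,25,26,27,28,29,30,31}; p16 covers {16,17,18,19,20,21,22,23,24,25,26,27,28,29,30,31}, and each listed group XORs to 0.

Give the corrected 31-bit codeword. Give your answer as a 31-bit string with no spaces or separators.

1000111011011101101110001000110

s1 (pos 1,3,5,7,9,11,13,15,17,19,21,23,25,27,29,31): 1⊕0⊕1⊕1⊕1⊕0⊕1⊕0⊕1⊕1⊕1⊕0⊕1⊕0⊕1⊕0 = 0
s2 (pos 2,3,6,7,10,11,14,15,18,19,22,23,26,27,30,31): 0⊕0⊕0⊕1⊕1⊕0⊕1⊕0⊕0⊕1⊕0⊕0⊕0⊕0⊕1⊕0 = 1
s4 (pos 4,5,6,7,12,13,14,15,20,21,22,23,28,29,30,31): 0⊕1⊕0⊕1⊕1⊕1⊕1⊕0⊕1⊕1⊕0⊕0⊕0⊕1⊕1⊕0 = 1
s8 (pos 8,9,10,11,12,13,14,15,24,25,26,27,28,29,30,31): 0⊕1⊕1⊕0⊕1⊕1⊕1⊕0⊕0⊕1⊕0⊕0⊕0⊕1⊕1⊕0 = 0
s16 (pos 16,17,18,19,20,21,22,23,24,25,26,27,28,29,30,31): 1⊕1⊕0⊕1⊕1⊕1⊕0⊕0⊕0⊕1⊕0⊕0⊕0⊕1⊕1⊕0 = 0
Syndrome s16…s1 = 00110 → error at position 6.
Flip position 6: 1000101011011101101110001000110 → 1000111011011101101110001000110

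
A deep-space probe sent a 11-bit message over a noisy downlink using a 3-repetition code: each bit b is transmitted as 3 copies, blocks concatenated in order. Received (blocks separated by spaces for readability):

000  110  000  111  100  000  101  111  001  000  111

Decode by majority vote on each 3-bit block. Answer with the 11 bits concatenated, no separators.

01010011001

Block 1 (000): 0 ones → 0
Block 2 (110): 2 ones → 1
Block 3 (000): 0 ones → 0
Block 4 (111): 3 ones → 1
Block 5 (100): 1 one → 0
Block 6 (000): 0 ones → 0
Block 7 (101): 2 ones → 1
Block 8 (111): 3 ones → 1
Block 9 (001): 1 one → 0
Block 10 (000): 0 ones → 0
Block 11 (111): 3 ones → 1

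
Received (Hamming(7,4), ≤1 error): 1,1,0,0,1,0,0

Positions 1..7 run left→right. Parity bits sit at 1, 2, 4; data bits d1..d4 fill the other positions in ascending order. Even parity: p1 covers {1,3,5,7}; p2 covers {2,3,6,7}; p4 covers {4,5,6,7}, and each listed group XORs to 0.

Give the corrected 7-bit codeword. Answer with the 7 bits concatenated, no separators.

s1 (pos 1,3,5,7): 1⊕0⊕1⊕0 = 0
s2 (pos 2,3,6,7): 1⊕0⊕0⊕0 = 1
s4 (pos 4,5,6,7): 0⊕1⊕0⊕0 = 1
Syndrome s4…s1 = 110 → error at position 6.
Flip position 6: 1100100 → 1100110

1100110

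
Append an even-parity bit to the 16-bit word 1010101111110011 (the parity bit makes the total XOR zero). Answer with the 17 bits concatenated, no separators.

XOR of the 16 data bits: 1⊕0⊕1⊕0⊕1⊕0⊕1⊕1⊕1⊕1⊕1⊕1⊕0⊕0⊕1⊕1 = 1
Parity bit = 1 (so all 17 bits XOR to 0).

10101011111100111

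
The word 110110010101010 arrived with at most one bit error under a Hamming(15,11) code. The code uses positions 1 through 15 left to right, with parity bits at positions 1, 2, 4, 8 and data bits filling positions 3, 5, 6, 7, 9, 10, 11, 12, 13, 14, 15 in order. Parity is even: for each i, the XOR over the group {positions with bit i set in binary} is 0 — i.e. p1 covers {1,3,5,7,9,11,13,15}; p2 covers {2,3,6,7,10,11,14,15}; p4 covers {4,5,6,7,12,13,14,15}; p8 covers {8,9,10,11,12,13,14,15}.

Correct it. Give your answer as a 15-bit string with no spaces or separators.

100110010101010

s1 (pos 1,3,5,7,9,11,13,15): 1⊕0⊕1⊕0⊕0⊕0⊕0⊕0 = 0
s2 (pos 2,3,6,7,10,11,14,15): 1⊕0⊕0⊕0⊕1⊕0⊕1⊕0 = 1
s4 (pos 4,5,6,7,12,13,14,15): 1⊕1⊕0⊕0⊕1⊕0⊕1⊕0 = 0
s8 (pos 8,9,10,11,12,13,14,15): 1⊕0⊕1⊕0⊕1⊕0⊕1⊕0 = 0
Syndrome s8…s1 = 0010 → error at position 2.
Flip position 2: 110110010101010 → 100110010101010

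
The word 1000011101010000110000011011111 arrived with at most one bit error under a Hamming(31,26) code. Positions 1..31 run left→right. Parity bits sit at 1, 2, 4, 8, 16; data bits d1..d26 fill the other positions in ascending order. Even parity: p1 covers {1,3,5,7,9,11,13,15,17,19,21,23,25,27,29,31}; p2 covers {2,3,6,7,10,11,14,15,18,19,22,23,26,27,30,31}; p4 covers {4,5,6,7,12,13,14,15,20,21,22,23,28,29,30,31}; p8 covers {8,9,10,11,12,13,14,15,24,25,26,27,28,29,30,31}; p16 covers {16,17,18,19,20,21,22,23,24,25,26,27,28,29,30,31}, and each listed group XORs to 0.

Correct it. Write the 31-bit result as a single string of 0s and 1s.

s1 (pos 1,3,5,7,9,11,13,15,17,19,21,23,25,27,29,31): 1⊕0⊕0⊕1⊕0⊕0⊕0⊕0⊕1⊕0⊕0⊕0⊕1⊕1⊕1⊕1 = 1
s2 (pos 2,3,6,7,10,11,14,15,18,19,22,23,26,27,30,31): 0⊕0⊕1⊕1⊕1⊕0⊕0⊕0⊕1⊕0⊕0⊕0⊕0⊕1⊕1⊕1 = 1
s4 (pos 4,5,6,7,12,13,14,15,20,21,22,23,28,29,30,31): 0⊕0⊕1⊕1⊕1⊕0⊕0⊕0⊕0⊕0⊕0⊕0⊕1⊕1⊕1⊕1 = 1
s8 (pos 8,9,10,11,12,13,14,15,24,25,26,27,28,29,30,31): 1⊕0⊕1⊕0⊕1⊕0⊕0⊕0⊕1⊕1⊕0⊕1⊕1⊕1⊕1⊕1 = 0
s16 (pos 16,17,18,19,20,21,22,23,24,25,26,27,28,29,30,31): 0⊕1⊕1⊕0⊕0⊕0⊕0⊕0⊕1⊕1⊕0⊕1⊕1⊕1⊕1⊕1 = 1
Syndrome s16…s1 = 10111 → error at position 23.
Flip position 23: 1000011101010000110000011011111 → 1000011101010000110000111011111

1000011101010000110000111011111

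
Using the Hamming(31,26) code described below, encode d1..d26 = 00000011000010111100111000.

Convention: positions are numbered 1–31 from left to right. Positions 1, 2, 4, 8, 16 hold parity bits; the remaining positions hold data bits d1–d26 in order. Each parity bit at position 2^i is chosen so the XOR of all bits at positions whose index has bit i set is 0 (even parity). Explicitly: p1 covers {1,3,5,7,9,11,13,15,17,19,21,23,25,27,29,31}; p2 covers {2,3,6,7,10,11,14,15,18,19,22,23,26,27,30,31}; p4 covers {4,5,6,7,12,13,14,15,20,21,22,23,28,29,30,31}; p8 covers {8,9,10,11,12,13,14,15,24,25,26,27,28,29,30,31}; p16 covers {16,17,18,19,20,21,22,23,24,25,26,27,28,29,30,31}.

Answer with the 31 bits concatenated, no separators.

Place data at non-parity positions: p1 p2 0 p4 0 0 0 p8 0 0 1 1 0 0 0 p16 0 1 0 1 1 1 1 0 0 1 1 1 0 0 0
p1 (pos 1,3,5,7,9,11,13,15,17,19,21,23,25,27,29,31): XOR of data positions = 0⊕0⊕0⊕0⊕1⊕0⊕0⊕0⊕0⊕1⊕1⊕0⊕1⊕0⊕0 = 0
p2 (pos 2,3,6,7,10,11,14,15,18,19,22,23,26,27,30,31): XOR of data positions = 0⊕0⊕0⊕0⊕1⊕0⊕0⊕1⊕0⊕1⊕1⊕1⊕1⊕0⊕0 = 0
p4 (pos 4,5,6,7,12,13,14,15,20,21,22,23,28,29,30,31): XOR of data positions = 0⊕0⊕0⊕1⊕0⊕0⊕0⊕1⊕1⊕1⊕1⊕1⊕0⊕0⊕0 = 0
p8 (pos 8,9,10,11,12,13,14,15,24,25,26,27,28,29,30,31): XOR of data positions = 0⊕0⊕1⊕1⊕0⊕0⊕0⊕0⊕0⊕1⊕1⊕1⊕0⊕0⊕0 = 1
p16 (pos 16,17,18,19,20,21,22,23,24,25,26,27,28,29,30,31): XOR of data positions = 0⊕1⊕0⊕1⊕1⊕1⊕1⊕0⊕0⊕1⊕1⊕1⊕0⊕0⊕0 = 0
Codeword: 0000000100110000010111100111000

0000000100110000010111100111000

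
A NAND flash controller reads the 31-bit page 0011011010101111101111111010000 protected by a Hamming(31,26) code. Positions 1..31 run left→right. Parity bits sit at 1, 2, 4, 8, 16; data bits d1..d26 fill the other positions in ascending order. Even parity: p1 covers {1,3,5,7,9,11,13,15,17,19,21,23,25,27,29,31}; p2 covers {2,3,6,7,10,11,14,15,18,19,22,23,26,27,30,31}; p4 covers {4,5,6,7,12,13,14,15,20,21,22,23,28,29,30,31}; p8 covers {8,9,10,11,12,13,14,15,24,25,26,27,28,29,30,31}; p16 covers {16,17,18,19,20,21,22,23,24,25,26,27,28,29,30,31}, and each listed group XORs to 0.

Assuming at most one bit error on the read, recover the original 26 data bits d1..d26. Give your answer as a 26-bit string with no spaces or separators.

10111010111101111111010000

s1 (pos 1,3,5,7,9,11,13,15,17,19,21,23,25,27,29,31): 0⊕1⊕0⊕1⊕1⊕1⊕1⊕1⊕1⊕1⊕1⊕1⊕1⊕1⊕0⊕0 = 0
s2 (pos 2,3,6,7,10,11,14,15,18,19,22,23,26,27,30,31): 0⊕1⊕1⊕1⊕0⊕1⊕1⊕1⊕0⊕1⊕1⊕1⊕0⊕1⊕0⊕0 = 0
s4 (pos 4,5,6,7,12,13,14,15,20,21,22,23,28,29,30,31): 1⊕0⊕1⊕1⊕0⊕1⊕1⊕1⊕1⊕1⊕1⊕1⊕0⊕0⊕0⊕0 = 0
s8 (pos 8,9,10,11,12,13,14,15,24,25,26,27,28,29,30,31): 0⊕1⊕0⊕1⊕0⊕1⊕1⊕1⊕1⊕1⊕0⊕1⊕0⊕0⊕0⊕0 = 0
s16 (pos 16,17,18,19,20,21,22,23,24,25,26,27,28,29,30,31): 1⊕1⊕0⊕1⊕1⊕1⊕1⊕1⊕1⊕1⊕0⊕1⊕0⊕0⊕0⊕0 = 0
Syndrome s16…s1 = 00000 → no error.
Read data bits from positions 3,5,6,7,9,10,11,12,13,14,15,17,18,19,20,21,22,23,24,25,26,27,28,29,30,31: 10111010111101111111010000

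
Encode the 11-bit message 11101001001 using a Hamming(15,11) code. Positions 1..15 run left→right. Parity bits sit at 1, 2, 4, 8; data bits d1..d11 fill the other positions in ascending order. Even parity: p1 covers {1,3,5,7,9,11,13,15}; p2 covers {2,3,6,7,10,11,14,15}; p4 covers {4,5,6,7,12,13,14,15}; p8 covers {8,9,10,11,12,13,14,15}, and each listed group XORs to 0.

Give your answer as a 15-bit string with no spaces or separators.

011011011001001

Place data at non-parity positions: p1 p2 1 p4 1 1 0 p8 1 0 0 1 0 0 1
p1 (pos 1,3,5,7,9,11,13,15): XOR of data positions = 1⊕1⊕0⊕1⊕0⊕0⊕1 = 0
p2 (pos 2,3,6,7,10,11,14,15): XOR of data positions = 1⊕1⊕0⊕0⊕0⊕0⊕1 = 1
p4 (pos 4,5,6,7,12,13,14,15): XOR of data positions = 1⊕1⊕0⊕1⊕0⊕0⊕1 = 0
p8 (pos 8,9,10,11,12,13,14,15): XOR of data positions = 1⊕0⊕0⊕1⊕0⊕0⊕1 = 1
Codeword: 011011011001001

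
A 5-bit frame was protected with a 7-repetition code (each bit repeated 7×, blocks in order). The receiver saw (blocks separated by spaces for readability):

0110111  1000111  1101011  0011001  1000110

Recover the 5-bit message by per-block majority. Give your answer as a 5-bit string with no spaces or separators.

11100

Block 1 (0110111): 5 ones → 1
Block 2 (1000111): 4 ones → 1
Block 3 (1101011): 5 ones → 1
Block 4 (0011001): 3 ones → 0
Block 5 (1000110): 3 ones → 0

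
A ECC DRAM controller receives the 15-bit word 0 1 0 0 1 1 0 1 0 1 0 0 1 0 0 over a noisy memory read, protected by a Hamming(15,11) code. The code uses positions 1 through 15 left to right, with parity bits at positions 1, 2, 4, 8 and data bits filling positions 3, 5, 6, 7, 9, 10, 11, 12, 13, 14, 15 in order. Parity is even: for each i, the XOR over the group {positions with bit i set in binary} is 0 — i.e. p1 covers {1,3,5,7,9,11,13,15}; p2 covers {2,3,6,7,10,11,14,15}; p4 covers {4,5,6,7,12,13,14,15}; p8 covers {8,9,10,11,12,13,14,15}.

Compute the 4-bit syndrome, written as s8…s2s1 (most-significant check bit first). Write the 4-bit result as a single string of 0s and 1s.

1110

s1 (pos 1,3,5,7,9,11,13,15): 0⊕0⊕1⊕0⊕0⊕0⊕1⊕0 = 0
s2 (pos 2,3,6,7,10,11,14,15): 1⊕0⊕1⊕0⊕1⊕0⊕0⊕0 = 1
s4 (pos 4,5,6,7,12,13,14,15): 0⊕1⊕1⊕0⊕0⊕1⊕0⊕0 = 1
s8 (pos 8,9,10,11,12,13,14,15): 1⊕0⊕1⊕0⊕0⊕1⊕0⊕0 = 1
Syndrome s8…s1 = 1110 → error at position 14.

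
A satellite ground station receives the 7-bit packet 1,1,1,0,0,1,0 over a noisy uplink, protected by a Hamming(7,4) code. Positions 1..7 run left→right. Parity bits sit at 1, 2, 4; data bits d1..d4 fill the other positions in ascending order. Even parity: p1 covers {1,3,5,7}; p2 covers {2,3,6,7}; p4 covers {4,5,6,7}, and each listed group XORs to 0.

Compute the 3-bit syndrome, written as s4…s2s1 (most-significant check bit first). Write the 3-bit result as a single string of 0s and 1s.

s1 (pos 1,3,5,7): 1⊕1⊕0⊕0 = 0
s2 (pos 2,3,6,7): 1⊕1⊕1⊕0 = 1
s4 (pos 4,5,6,7): 0⊕0⊕1⊕0 = 1
Syndrome s4…s1 = 110 → error at position 6.

110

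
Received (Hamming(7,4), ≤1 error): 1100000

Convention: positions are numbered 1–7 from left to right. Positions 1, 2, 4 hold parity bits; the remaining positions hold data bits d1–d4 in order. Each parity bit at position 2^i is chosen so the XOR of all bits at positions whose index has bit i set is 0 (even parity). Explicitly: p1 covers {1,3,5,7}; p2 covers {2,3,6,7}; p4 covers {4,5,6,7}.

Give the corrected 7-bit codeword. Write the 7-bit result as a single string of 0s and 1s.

1110000

s1 (pos 1,3,5,7): 1⊕0⊕0⊕0 = 1
s2 (pos 2,3,6,7): 1⊕0⊕0⊕0 = 1
s4 (pos 4,5,6,7): 0⊕0⊕0⊕0 = 0
Syndrome s4…s1 = 011 → error at position 3.
Flip position 3: 1100000 → 1110000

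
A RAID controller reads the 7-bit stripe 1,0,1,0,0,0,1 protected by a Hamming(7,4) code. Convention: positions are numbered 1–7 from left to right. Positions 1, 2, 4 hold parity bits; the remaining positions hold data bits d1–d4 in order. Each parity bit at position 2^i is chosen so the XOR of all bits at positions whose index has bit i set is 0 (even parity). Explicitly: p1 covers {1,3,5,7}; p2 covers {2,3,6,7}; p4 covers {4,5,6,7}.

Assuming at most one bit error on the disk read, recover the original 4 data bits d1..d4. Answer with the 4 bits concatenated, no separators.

s1 (pos 1,3,5,7): 1⊕1⊕0⊕1 = 1
s2 (pos 2,3,6,7): 0⊕1⊕0⊕1 = 0
s4 (pos 4,5,6,7): 0⊕0⊕0⊕1 = 1
Syndrome s4…s1 = 101 → error at position 5.
Flip position 5: 1010001 → 1010101
Read data bits from positions 3,5,6,7: 1101

1101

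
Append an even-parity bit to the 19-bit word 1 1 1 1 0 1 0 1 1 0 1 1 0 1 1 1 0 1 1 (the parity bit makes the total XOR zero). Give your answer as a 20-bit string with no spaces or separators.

XOR of the 19 data bits: 1⊕1⊕1⊕1⊕0⊕1⊕0⊕1⊕1⊕0⊕1⊕1⊕0⊕1⊕1⊕1⊕0⊕1⊕1 = 0
Parity bit = 0 (so all 20 bits XOR to 0).

11110101101101110110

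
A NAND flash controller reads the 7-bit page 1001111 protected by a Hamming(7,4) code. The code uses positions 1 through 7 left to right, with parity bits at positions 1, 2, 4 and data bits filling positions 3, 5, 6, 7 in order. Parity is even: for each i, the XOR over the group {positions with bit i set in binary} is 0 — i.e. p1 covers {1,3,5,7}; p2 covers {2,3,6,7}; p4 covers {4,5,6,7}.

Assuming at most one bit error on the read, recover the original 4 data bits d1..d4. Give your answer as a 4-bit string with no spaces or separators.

0111

s1 (pos 1,3,5,7): 1⊕0⊕1⊕1 = 1
s2 (pos 2,3,6,7): 0⊕0⊕1⊕1 = 0
s4 (pos 4,5,6,7): 1⊕1⊕1⊕1 = 0
Syndrome s4…s1 = 001 → error at position 1.
Flip position 1: 1001111 → 0001111
Read data bits from positions 3,5,6,7: 0111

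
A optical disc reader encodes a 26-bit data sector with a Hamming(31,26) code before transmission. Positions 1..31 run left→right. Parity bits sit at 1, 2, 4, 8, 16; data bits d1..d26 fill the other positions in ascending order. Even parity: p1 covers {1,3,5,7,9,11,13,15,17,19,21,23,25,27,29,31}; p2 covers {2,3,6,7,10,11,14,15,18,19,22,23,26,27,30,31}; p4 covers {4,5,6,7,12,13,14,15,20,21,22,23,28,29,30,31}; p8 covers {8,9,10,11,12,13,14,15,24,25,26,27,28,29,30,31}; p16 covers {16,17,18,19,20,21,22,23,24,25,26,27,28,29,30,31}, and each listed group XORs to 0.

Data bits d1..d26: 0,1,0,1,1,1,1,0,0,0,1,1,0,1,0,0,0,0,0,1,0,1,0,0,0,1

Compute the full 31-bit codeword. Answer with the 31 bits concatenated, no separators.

Place data at non-parity positions: p1 p2 0 p4 1 0 1 p8 1 1 1 0 0 0 1 p16 1 0 1 0 0 0 0 0 1 0 1 0 0 0 1
p1 (pos 1,3,5,7,9,11,13,15,17,19,21,23,25,27,29,31): XOR of data positions = 0⊕1⊕1⊕1⊕1⊕0⊕1⊕1⊕1⊕0⊕0⊕1⊕1⊕0⊕1 = 0
p2 (pos 2,3,6,7,10,11,14,15,18,19,22,23,26,27,30,31): XOR of data positions = 0⊕0⊕1⊕1⊕1⊕0⊕1⊕0⊕1⊕0⊕0⊕0⊕1⊕0⊕1 = 1
p4 (pos 4,5,6,7,12,13,14,15,20,21,22,23,28,29,30,31): XOR of data positions = 1⊕0⊕1⊕0⊕0⊕0⊕1⊕0⊕0⊕0⊕0⊕0⊕0⊕0⊕1 = 0
p8 (pos 8,9,10,11,12,13,14,15,24,25,26,27,28,29,30,31): XOR of data positions = 1⊕1⊕1⊕0⊕0⊕0⊕1⊕0⊕1⊕0⊕1⊕0⊕0⊕0⊕1 = 1
p16 (pos 16,17,18,19,20,21,22,23,24,25,26,27,28,29,30,31): XOR of data positions = 1⊕0⊕1⊕0⊕0⊕0⊕0⊕0⊕1⊕0⊕1⊕0⊕0⊕0⊕1 = 1
Codeword: 0100101111100011101000001010001

0100101111100011101000001010001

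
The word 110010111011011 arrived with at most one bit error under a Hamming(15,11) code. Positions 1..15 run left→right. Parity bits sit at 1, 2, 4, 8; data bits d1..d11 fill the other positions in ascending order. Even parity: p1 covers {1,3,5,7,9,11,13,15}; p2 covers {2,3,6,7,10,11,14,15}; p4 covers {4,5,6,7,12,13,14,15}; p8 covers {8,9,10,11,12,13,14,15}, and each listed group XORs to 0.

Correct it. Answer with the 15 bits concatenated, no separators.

110011111011011

s1 (pos 1,3,5,7,9,11,13,15): 1⊕0⊕1⊕1⊕1⊕1⊕0⊕1 = 0
s2 (pos 2,3,6,7,10,11,14,15): 1⊕0⊕0⊕1⊕0⊕1⊕1⊕1 = 1
s4 (pos 4,5,6,7,12,13,14,15): 0⊕1⊕0⊕1⊕1⊕0⊕1⊕1 = 1
s8 (pos 8,9,10,11,12,13,14,15): 1⊕1⊕0⊕1⊕1⊕0⊕1⊕1 = 0
Syndrome s8…s1 = 0110 → error at position 6.
Flip position 6: 110010111011011 → 110011111011011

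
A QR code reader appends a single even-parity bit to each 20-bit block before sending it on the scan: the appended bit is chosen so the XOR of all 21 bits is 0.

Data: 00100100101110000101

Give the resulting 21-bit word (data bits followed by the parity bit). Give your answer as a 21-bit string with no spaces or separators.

001001001011100001010

XOR of the 20 data bits: 0⊕0⊕1⊕0⊕0⊕1⊕0⊕0⊕1⊕0⊕1⊕1⊕1⊕0⊕0⊕0⊕0⊕1⊕0⊕1 = 0
Parity bit = 0 (so all 21 bits XOR to 0).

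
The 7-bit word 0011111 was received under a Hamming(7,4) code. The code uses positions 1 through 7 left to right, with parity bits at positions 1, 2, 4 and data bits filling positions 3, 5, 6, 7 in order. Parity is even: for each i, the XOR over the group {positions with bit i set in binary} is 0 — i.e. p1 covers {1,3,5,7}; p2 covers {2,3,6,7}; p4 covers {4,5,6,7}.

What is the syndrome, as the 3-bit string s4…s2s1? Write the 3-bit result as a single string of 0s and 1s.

s1 (pos 1,3,5,7): 0⊕1⊕1⊕1 = 1
s2 (pos 2,3,6,7): 0⊕1⊕1⊕1 = 1
s4 (pos 4,5,6,7): 1⊕1⊕1⊕1 = 0
Syndrome s4…s1 = 011 → error at position 3.

011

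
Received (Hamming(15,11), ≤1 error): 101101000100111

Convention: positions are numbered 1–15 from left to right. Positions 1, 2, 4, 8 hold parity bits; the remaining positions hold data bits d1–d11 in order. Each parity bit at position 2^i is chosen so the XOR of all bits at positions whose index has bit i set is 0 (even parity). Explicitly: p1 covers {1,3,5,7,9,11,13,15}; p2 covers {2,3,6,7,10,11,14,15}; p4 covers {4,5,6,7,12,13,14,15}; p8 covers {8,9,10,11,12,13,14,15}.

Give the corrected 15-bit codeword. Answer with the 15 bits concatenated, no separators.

s1 (pos 1,3,5,7,9,11,13,15): 1⊕1⊕0⊕0⊕0⊕0⊕1⊕1 = 0
s2 (pos 2,3,6,7,10,11,14,15): 0⊕1⊕1⊕0⊕1⊕0⊕1⊕1 = 1
s4 (pos 4,5,6,7,12,13,14,15): 1⊕0⊕1⊕0⊕0⊕1⊕1⊕1 = 1
s8 (pos 8,9,10,11,12,13,14,15): 0⊕0⊕1⊕0⊕0⊕1⊕1⊕1 = 0
Syndrome s8…s1 = 0110 → error at position 6.
Flip position 6: 101101000100111 → 101100000100111

101100000100111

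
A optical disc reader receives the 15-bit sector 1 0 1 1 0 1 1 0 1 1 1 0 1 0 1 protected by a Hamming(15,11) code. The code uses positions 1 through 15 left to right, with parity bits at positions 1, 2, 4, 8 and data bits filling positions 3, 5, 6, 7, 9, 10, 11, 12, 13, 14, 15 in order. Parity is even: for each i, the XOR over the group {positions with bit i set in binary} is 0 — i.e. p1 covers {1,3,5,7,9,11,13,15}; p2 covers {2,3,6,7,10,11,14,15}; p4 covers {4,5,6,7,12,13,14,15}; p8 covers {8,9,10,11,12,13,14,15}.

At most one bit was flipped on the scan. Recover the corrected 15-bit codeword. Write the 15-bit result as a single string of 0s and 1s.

s1 (pos 1,3,5,7,9,11,13,15): 1⊕1⊕0⊕1⊕1⊕1⊕1⊕1 = 1
s2 (pos 2,3,6,7,10,11,14,15): 0⊕1⊕1⊕1⊕1⊕1⊕0⊕1 = 0
s4 (pos 4,5,6,7,12,13,14,15): 1⊕0⊕1⊕1⊕0⊕1⊕0⊕1 = 1
s8 (pos 8,9,10,11,12,13,14,15): 0⊕1⊕1⊕1⊕0⊕1⊕0⊕1 = 1
Syndrome s8…s1 = 1101 → error at position 13.
Flip position 13: 101101101110101 → 101101101110001

101101101110001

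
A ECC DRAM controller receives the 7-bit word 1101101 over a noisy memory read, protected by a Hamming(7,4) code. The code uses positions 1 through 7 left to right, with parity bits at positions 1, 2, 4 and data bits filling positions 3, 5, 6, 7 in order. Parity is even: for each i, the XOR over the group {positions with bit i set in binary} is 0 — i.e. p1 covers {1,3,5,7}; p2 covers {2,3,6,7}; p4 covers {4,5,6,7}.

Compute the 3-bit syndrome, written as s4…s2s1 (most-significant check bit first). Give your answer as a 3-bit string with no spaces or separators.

101

s1 (pos 1,3,5,7): 1⊕0⊕1⊕1 = 1
s2 (pos 2,3,6,7): 1⊕0⊕0⊕1 = 0
s4 (pos 4,5,6,7): 1⊕1⊕0⊕1 = 1
Syndrome s4…s1 = 101 → error at position 5.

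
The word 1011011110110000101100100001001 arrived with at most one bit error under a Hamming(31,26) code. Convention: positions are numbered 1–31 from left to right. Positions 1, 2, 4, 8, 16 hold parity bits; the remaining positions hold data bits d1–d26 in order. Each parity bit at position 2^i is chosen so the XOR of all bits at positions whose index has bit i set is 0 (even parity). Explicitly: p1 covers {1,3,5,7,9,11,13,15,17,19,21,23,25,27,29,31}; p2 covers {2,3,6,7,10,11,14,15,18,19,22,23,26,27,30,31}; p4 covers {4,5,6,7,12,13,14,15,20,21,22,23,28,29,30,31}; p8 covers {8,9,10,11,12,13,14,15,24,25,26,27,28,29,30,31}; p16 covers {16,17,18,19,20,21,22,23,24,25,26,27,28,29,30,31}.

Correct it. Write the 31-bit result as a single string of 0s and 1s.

1001011110110000101100100001001

s1 (pos 1,3,5,7,9,11,13,15,17,19,21,23,25,27,29,31): 1⊕1⊕0⊕1⊕1⊕1⊕0⊕0⊕1⊕1⊕0⊕1⊕0⊕0⊕0⊕1 = 1
s2 (pos 2,3,6,7,10,11,14,15,18,19,22,23,26,27,30,31): 0⊕1⊕1⊕1⊕0⊕1⊕0⊕0⊕0⊕1⊕0⊕1⊕0⊕0⊕0⊕1 = 1
s4 (pos 4,5,6,7,12,13,14,15,20,21,22,23,28,29,30,31): 1⊕0⊕1⊕1⊕1⊕0⊕0⊕0⊕1⊕0⊕0⊕1⊕1⊕0⊕0⊕1 = 0
s8 (pos 8,9,10,11,12,13,14,15,24,25,26,27,28,29,30,31): 1⊕1⊕0⊕1⊕1⊕0⊕0⊕0⊕0⊕0⊕0⊕0⊕1⊕0⊕0⊕1 = 0
s16 (pos 16,17,18,19,20,21,22,23,24,25,26,27,28,29,30,31): 0⊕1⊕0⊕1⊕1⊕0⊕0⊕1⊕0⊕0⊕0⊕0⊕1⊕0⊕0⊕1 = 0
Syndrome s16…s1 = 00011 → error at position 3.
Flip position 3: 1011011110110000101100100001001 → 1001011110110000101100100001001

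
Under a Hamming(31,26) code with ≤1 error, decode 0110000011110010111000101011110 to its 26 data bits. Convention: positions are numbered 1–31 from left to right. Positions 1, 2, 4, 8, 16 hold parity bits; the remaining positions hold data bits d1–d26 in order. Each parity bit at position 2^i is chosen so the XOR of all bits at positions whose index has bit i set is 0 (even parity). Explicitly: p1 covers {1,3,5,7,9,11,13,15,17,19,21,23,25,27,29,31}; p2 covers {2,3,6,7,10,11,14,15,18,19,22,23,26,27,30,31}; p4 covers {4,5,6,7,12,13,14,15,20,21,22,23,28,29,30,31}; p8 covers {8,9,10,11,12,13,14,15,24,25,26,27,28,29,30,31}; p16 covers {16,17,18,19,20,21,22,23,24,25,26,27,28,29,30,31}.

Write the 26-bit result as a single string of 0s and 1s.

10001111001111000101011110

s1 (pos 1,3,5,7,9,11,13,15,17,19,21,23,25,27,29,31): 0⊕1⊕0⊕0⊕1⊕1⊕0⊕1⊕1⊕1⊕0⊕1⊕1⊕1⊕1⊕0 = 0
s2 (pos 2,3,6,7,10,11,14,15,18,19,22,23,26,27,30,31): 1⊕1⊕0⊕0⊕1⊕1⊕0⊕1⊕1⊕1⊕0⊕1⊕0⊕1⊕1⊕0 = 0
s4 (pos 4,5,6,7,12,13,14,15,20,21,22,23,28,29,30,31): 0⊕0⊕0⊕0⊕1⊕0⊕0⊕1⊕0⊕0⊕0⊕1⊕1⊕1⊕1⊕0 = 0
s8 (pos 8,9,10,11,12,13,14,15,24,25,26,27,28,29,30,31): 0⊕1⊕1⊕1⊕1⊕0⊕0⊕1⊕0⊕1⊕0⊕1⊕1⊕1⊕1⊕0 = 0
s16 (pos 16,17,18,19,20,21,22,23,24,25,26,27,28,29,30,31): 0⊕1⊕1⊕1⊕0⊕0⊕0⊕1⊕0⊕1⊕0⊕1⊕1⊕1⊕1⊕0 = 1
Syndrome s16…s1 = 10000 → error at position 16.
Flip position 16: 0110000011110010111000101011110 → 0110000011110011111000101011110
Read data bits from positions 3,5,6,7,9,10,11,12,13,14,15,17,18,19,20,21,22,23,24,25,26,27,28,29,30,31: 10001111001111000101011110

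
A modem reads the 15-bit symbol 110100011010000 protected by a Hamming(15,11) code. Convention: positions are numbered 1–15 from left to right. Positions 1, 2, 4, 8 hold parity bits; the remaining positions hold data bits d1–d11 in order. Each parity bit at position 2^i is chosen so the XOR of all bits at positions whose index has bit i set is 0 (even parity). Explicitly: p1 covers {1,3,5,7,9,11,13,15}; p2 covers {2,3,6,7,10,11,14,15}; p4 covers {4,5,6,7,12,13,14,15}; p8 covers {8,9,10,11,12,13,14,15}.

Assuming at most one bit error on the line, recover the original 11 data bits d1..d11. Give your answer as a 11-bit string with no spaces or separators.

00001010100

s1 (pos 1,3,5,7,9,11,13,15): 1⊕0⊕0⊕0⊕1⊕1⊕0⊕0 = 1
s2 (pos 2,3,6,7,10,11,14,15): 1⊕0⊕0⊕0⊕0⊕1⊕0⊕0 = 0
s4 (pos 4,5,6,7,12,13,14,15): 1⊕0⊕0⊕0⊕0⊕0⊕0⊕0 = 1
s8 (pos 8,9,10,11,12,13,14,15): 1⊕1⊕0⊕1⊕0⊕0⊕0⊕0 = 1
Syndrome s8…s1 = 1101 → error at position 13.
Flip position 13: 110100011010000 → 110100011010100
Read data bits from positions 3,5,6,7,9,10,11,12,13,14,15: 00001010100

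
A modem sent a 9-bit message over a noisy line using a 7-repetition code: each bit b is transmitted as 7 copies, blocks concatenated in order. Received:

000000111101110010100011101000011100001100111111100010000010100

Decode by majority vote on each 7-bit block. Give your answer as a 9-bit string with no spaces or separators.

010100100

Block 1 (0000001): 1 one → 0
Block 2 (1110111): 6 ones → 1
Block 3 (0010100): 2 ones → 0
Block 4 (0111010): 4 ones → 1
Block 5 (0001110): 3 ones → 0
Block 6 (0001100): 2 ones → 0
Block 7 (1111111): 7 ones → 1
Block 8 (0001000): 1 one → 0
Block 9 (0010100): 2 ones → 0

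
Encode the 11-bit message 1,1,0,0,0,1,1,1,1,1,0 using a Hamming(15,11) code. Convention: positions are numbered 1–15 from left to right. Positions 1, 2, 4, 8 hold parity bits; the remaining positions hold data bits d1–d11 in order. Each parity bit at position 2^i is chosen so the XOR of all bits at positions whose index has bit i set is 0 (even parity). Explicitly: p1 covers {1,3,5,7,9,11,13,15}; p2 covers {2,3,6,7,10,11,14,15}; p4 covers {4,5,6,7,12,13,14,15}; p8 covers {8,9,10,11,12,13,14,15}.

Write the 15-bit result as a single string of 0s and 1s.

001010010111110

Place data at non-parity positions: p1 p2 1 p4 1 0 0 p8 0 1 1 1 1 1 0
p1 (pos 1,3,5,7,9,11,13,15): XOR of data positions = 1⊕1⊕0⊕0⊕1⊕1⊕0 = 0
p2 (pos 2,3,6,7,10,11,14,15): XOR of data positions = 1⊕0⊕0⊕1⊕1⊕1⊕0 = 0
p4 (pos 4,5,6,7,12,13,14,15): XOR of data positions = 1⊕0⊕0⊕1⊕1⊕1⊕0 = 0
p8 (pos 8,9,10,11,12,13,14,15): XOR of data positions = 0⊕1⊕1⊕1⊕1⊕1⊕0 = 1
Codeword: 001010010111110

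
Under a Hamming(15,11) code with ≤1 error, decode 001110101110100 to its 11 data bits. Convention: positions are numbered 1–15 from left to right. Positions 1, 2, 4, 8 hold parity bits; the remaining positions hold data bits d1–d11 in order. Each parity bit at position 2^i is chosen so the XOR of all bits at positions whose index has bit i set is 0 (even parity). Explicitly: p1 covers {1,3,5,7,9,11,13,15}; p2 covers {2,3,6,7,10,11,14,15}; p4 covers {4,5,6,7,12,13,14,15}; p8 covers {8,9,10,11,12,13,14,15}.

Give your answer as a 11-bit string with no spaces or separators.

s1 (pos 1,3,5,7,9,11,13,15): 0⊕1⊕1⊕1⊕1⊕1⊕1⊕0 = 0
s2 (pos 2,3,6,7,10,11,14,15): 0⊕1⊕0⊕1⊕1⊕1⊕0⊕0 = 0
s4 (pos 4,5,6,7,12,13,14,15): 1⊕1⊕0⊕1⊕0⊕1⊕0⊕0 = 0
s8 (pos 8,9,10,11,12,13,14,15): 0⊕1⊕1⊕1⊕0⊕1⊕0⊕0 = 0
Syndrome s8…s1 = 0000 → no error.
Read data bits from positions 3,5,6,7,9,10,11,12,13,14,15: 11011110100

11011110100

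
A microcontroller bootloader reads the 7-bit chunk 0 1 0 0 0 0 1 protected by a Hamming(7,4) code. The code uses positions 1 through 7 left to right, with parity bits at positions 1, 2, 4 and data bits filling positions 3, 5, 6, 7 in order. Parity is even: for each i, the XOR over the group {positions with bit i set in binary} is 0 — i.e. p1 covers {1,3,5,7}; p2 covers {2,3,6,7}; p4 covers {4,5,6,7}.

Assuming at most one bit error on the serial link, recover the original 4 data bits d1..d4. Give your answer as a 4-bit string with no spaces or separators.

s1 (pos 1,3,5,7): 0⊕0⊕0⊕1 = 1
s2 (pos 2,3,6,7): 1⊕0⊕0⊕1 = 0
s4 (pos 4,5,6,7): 0⊕0⊕0⊕1 = 1
Syndrome s4…s1 = 101 → error at position 5.
Flip position 5: 0100001 → 0100101
Read data bits from positions 3,5,6,7: 0101

0101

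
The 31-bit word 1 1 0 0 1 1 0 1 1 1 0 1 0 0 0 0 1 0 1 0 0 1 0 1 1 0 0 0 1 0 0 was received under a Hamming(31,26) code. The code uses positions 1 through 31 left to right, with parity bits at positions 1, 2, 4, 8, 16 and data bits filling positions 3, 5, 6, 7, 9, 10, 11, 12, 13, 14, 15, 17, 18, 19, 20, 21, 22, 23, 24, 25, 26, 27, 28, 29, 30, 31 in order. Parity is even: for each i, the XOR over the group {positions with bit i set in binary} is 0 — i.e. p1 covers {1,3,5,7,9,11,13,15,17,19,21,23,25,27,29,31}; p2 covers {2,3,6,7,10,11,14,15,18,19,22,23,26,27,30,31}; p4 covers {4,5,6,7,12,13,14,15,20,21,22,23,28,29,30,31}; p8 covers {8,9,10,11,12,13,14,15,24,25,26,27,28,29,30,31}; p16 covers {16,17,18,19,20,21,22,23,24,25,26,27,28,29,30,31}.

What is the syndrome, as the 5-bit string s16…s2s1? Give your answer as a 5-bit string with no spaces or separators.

01111

s1 (pos 1,3,5,7,9,11,13,15,17,19,21,23,25,27,29,31): 1⊕0⊕1⊕0⊕1⊕0⊕0⊕0⊕1⊕1⊕0⊕0⊕1⊕0⊕1⊕0 = 1
s2 (pos 2,3,6,7,10,11,14,15,18,19,22,23,26,27,30,31): 1⊕0⊕1⊕0⊕1⊕0⊕0⊕0⊕0⊕1⊕1⊕0⊕0⊕0⊕0⊕0 = 1
s4 (pos 4,5,6,7,12,13,14,15,20,21,22,23,28,29,30,31): 0⊕1⊕1⊕0⊕1⊕0⊕0⊕0⊕0⊕0⊕1⊕0⊕0⊕1⊕0⊕0 = 1
s8 (pos 8,9,10,11,12,13,14,15,24,25,26,27,28,29,30,31): 1⊕1⊕1⊕0⊕1⊕0⊕0⊕0⊕1⊕1⊕0⊕0⊕0⊕1⊕0⊕0 = 1
s16 (pos 16,17,18,19,20,21,22,23,24,25,26,27,28,29,30,31): 0⊕1⊕0⊕1⊕0⊕0⊕1⊕0⊕1⊕1⊕0⊕0⊕0⊕1⊕0⊕0 = 0
Syndrome s16…s1 = 01111 → error at position 15.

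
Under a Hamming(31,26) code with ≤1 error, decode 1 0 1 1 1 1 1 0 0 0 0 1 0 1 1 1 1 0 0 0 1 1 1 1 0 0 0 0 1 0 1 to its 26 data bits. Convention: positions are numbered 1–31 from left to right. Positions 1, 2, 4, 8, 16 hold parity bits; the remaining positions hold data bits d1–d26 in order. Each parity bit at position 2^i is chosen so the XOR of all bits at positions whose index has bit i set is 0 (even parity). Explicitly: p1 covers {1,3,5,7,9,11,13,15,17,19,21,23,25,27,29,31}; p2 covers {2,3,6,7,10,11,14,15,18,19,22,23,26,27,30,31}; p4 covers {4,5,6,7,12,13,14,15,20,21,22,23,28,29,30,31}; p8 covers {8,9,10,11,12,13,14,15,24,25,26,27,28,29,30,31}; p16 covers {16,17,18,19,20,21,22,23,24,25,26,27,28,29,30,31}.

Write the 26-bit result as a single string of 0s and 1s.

11110001011100011110000101

s1 (pos 1,3,5,7,9,11,13,15,17,19,21,23,25,27,29,31): 1⊕1⊕1⊕1⊕0⊕0⊕0⊕1⊕1⊕0⊕1⊕1⊕0⊕0⊕1⊕1 = 0
s2 (pos 2,3,6,7,10,11,14,15,18,19,22,23,26,27,30,31): 0⊕1⊕1⊕1⊕0⊕0⊕1⊕1⊕0⊕0⊕1⊕1⊕0⊕0⊕0⊕1 = 0
s4 (pos 4,5,6,7,12,13,14,15,20,21,22,23,28,29,30,31): 1⊕1⊕1⊕1⊕1⊕0⊕1⊕1⊕0⊕1⊕1⊕1⊕0⊕1⊕0⊕1 = 0
s8 (pos 8,9,10,11,12,13,14,15,24,25,26,27,28,29,30,31): 0⊕0⊕0⊕0⊕1⊕0⊕1⊕1⊕1⊕0⊕0⊕0⊕0⊕1⊕0⊕1 = 0
s16 (pos 16,17,18,19,20,21,22,23,24,25,26,27,28,29,30,31): 1⊕1⊕0⊕0⊕0⊕1⊕1⊕1⊕1⊕0⊕0⊕0⊕0⊕1⊕0⊕1 = 0
Syndrome s16…s1 = 00000 → no error.
Read data bits from positions 3,5,6,7,9,10,11,12,13,14,15,17,18,19,20,21,22,23,24,25,26,27,28,29,30,31: 11110001011100011110000101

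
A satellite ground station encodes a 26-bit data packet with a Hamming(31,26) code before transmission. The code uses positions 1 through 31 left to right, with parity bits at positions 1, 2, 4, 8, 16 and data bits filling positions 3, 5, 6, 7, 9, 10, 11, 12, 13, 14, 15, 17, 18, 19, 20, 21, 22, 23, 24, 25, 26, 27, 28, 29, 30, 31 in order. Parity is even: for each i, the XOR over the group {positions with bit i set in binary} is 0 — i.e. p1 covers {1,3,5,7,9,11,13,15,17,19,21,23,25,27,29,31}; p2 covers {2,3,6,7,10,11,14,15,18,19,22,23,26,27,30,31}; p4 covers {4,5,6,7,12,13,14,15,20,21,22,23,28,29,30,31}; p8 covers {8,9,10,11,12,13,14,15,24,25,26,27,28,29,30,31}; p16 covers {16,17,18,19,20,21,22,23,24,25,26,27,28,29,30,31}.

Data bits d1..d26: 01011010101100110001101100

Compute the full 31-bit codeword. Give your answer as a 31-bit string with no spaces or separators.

0000101010101011100110001101100

Place data at non-parity positions: p1 p2 0 p4 1 0 1 p8 1 0 1 0 1 0 1 p16 1 0 0 1 1 0 0 0 1 1 0 1 1 0 0
p1 (pos 1,3,5,7,9,11,13,15,17,19,21,23,25,27,29,31): XOR of data positions = 0⊕1⊕1⊕1⊕1⊕1⊕1⊕1⊕0⊕1⊕0⊕1⊕0⊕1⊕0 = 0
p2 (pos 2,3,6,7,10,11,14,15,18,19,22,23,26,27,30,31): XOR of data positions = 0⊕0⊕1⊕0⊕1⊕0⊕1⊕0⊕0⊕0⊕0⊕1⊕0⊕0⊕0 = 0
p4 (pos 4,5,6,7,12,13,14,15,20,21,22,23,28,29,30,31): XOR of data positions = 1⊕0⊕1⊕0⊕1⊕0⊕1⊕1⊕1⊕0⊕0⊕1⊕1⊕0⊕0 = 0
p8 (pos 8,9,10,11,12,13,14,15,24,25,26,27,28,29,30,31): XOR of data positions = 1⊕0⊕1⊕0⊕1⊕0⊕1⊕0⊕1⊕1⊕0⊕1⊕1⊕0⊕0 = 0
p16 (pos 16,17,18,19,20,21,22,23,24,25,26,27,28,29,30,31): XOR of data positions = 1⊕0⊕0⊕1⊕1⊕0⊕0⊕0⊕1⊕1⊕0⊕1⊕1⊕0⊕0 = 1
Codeword: 0000101010101011100110001101100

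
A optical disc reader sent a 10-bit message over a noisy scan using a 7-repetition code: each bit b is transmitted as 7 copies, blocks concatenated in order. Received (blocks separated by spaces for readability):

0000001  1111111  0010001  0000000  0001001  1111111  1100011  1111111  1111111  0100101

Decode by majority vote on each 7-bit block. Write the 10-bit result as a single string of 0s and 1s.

Block 1 (0000001): 1 one → 0
Block 2 (1111111): 7 ones → 1
Block 3 (0010001): 2 ones → 0
Block 4 (0000000): 0 ones → 0
Block 5 (0001001): 2 ones → 0
Block 6 (1111111): 7 ones → 1
Block 7 (1100011): 4 ones → 1
Block 8 (1111111): 7 ones → 1
Block 9 (1111111): 7 ones → 1
Block 10 (0100101): 3 ones → 0

0100011110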